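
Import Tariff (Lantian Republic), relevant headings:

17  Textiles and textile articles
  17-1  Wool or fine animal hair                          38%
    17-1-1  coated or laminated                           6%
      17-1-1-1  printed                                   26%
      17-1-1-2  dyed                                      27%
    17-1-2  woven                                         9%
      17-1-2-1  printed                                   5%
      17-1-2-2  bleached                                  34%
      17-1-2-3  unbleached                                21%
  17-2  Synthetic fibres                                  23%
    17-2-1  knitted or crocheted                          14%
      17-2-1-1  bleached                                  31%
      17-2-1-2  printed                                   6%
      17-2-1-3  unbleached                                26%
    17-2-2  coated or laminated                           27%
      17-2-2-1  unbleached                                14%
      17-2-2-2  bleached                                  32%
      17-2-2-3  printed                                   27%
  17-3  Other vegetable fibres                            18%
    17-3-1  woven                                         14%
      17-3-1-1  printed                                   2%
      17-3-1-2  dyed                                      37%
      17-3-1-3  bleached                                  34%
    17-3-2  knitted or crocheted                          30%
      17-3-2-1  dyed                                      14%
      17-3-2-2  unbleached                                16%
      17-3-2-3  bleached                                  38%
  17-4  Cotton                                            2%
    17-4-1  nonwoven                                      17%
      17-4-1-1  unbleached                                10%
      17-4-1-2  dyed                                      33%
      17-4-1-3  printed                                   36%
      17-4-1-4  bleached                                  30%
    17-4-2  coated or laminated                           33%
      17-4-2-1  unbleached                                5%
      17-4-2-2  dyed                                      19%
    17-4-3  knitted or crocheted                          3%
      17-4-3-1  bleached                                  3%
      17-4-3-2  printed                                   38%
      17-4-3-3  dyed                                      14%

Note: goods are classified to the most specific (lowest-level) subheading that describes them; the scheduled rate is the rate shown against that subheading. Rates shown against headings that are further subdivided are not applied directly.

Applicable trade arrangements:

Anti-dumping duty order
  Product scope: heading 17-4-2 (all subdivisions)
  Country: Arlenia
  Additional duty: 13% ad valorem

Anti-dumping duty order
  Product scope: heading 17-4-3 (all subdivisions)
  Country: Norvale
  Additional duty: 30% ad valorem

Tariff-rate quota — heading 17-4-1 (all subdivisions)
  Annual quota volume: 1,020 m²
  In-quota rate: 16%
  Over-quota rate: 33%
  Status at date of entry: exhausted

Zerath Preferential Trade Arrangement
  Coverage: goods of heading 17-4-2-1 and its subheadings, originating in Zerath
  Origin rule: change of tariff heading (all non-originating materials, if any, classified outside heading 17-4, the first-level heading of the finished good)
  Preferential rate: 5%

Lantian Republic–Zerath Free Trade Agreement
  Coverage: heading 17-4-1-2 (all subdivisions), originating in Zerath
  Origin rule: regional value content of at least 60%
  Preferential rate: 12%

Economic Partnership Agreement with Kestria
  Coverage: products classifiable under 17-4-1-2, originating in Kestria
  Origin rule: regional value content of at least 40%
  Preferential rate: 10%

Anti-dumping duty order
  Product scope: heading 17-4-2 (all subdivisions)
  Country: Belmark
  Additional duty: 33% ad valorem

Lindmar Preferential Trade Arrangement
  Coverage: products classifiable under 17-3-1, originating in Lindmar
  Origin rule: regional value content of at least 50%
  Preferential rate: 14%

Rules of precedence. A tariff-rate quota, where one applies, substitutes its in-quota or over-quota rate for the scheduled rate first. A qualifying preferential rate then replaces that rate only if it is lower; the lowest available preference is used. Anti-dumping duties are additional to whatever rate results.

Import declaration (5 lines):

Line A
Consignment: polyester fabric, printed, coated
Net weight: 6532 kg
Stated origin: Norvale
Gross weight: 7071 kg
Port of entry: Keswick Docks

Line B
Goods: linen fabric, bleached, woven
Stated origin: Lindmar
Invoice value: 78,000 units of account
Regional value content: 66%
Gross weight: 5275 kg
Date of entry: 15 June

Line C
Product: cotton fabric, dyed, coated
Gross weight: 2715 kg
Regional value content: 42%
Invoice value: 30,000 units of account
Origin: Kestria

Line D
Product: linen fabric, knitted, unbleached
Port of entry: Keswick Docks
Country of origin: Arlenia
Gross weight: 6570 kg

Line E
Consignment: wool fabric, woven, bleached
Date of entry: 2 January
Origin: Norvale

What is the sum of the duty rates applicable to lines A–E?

110%

Line A: polyester → 17-2; coated → 17-2-2; printed → 17-2-2-3. Scheduled 27%. No special measure applies. → 27%.
Line B: linen → 17-3; woven → 17-3-1; bleached → 17-3-1-3. Scheduled 34%. Lindmar agreement on 17-3-1: RVC ≥ 50% → 14% available; preferential 14%. → 14%.
Line C: cotton → 17-4; coated → 17-4-2; dyed → 17-4-2-2. Scheduled 19%. Kestria agreement on 17-4-1-2: 17-4-2-2 not covered. → 19%.
Line D: linen → 17-3; knitted → 17-3-2; unbleached → 17-3-2-2. Scheduled 16%. No special measure applies. → 16%.
Line E: wool → 17-1; woven → 17-1-2; bleached → 17-1-2-2. Scheduled 34%. No special measure applies. → 34%.
Sum: 27% + 14% + 19% + 16% + 34% = 110%.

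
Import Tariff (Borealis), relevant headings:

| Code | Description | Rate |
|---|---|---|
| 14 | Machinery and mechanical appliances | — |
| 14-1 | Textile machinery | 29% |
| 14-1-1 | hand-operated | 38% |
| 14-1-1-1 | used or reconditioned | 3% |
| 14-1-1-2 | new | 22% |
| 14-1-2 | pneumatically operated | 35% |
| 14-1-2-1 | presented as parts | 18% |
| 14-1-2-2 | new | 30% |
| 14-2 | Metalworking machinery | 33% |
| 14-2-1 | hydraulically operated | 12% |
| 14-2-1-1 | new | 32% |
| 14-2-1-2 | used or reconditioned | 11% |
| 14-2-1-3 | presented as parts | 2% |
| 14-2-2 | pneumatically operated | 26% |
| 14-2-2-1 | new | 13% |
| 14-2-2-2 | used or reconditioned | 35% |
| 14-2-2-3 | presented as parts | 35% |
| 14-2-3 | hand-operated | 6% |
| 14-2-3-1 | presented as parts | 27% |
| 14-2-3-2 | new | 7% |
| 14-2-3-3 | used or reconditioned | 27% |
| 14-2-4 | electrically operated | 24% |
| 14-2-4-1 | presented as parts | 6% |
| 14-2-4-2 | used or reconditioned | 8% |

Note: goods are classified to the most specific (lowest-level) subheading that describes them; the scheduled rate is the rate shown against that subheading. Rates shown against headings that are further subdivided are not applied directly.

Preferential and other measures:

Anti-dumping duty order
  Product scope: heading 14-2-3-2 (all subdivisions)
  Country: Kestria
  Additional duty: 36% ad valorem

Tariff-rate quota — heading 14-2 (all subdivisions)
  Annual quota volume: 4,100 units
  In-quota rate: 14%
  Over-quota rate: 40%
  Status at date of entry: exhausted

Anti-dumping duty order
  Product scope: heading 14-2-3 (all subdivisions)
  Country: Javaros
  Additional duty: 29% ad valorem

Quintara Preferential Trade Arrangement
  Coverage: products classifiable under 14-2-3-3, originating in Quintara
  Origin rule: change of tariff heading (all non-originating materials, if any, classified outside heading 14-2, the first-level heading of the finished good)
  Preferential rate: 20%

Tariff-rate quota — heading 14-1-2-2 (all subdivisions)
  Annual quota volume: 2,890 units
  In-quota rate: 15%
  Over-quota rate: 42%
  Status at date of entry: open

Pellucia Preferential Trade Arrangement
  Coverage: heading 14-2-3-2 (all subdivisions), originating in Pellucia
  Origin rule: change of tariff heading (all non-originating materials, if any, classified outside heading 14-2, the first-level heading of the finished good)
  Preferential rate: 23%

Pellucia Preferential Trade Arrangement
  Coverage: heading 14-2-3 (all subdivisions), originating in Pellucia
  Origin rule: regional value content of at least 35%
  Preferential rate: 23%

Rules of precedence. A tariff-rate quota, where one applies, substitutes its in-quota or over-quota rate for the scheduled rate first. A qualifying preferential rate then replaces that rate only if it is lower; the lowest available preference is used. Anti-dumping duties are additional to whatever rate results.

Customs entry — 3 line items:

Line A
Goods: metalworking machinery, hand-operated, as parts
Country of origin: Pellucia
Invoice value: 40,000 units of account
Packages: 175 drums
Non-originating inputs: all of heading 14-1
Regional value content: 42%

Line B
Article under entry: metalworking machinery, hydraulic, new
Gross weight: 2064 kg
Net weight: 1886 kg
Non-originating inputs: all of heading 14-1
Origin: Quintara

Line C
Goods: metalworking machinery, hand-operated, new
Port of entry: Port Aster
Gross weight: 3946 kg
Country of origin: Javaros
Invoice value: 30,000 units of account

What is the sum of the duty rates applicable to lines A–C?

Line A: metalworking → 14-2; hand-operated → 14-2-3; as parts → 14-2-3-1. Scheduled 27%. quota on 14-2 exhausted → over-quota 40%; Pellucia agreement on 14-2-3-2: 14-2-3-1 not covered; Pellucia agreement on 14-2-3: RVC ≥ 35% → 23% available; preferential 23%. → 23%.
Line B: metalworking → 14-2; hydraulic → 14-2-1; new → 14-2-1-1. Scheduled 32%. quota on 14-2 exhausted → over-quota 40%; Quintara agreement on 14-2-3-3: 14-2-1-1 not covered. → 40%.
Line C: metalworking → 14-2; hand-operated → 14-2-3; new → 14-2-3-2. Scheduled 7%. quota on 14-2 exhausted → over-quota 40%; anti-dumping (Javaros, 14-2-3): +29%; total 40% + 29% = 69%. → 69%.
Sum: 23% + 40% + 69% = 132%.

132%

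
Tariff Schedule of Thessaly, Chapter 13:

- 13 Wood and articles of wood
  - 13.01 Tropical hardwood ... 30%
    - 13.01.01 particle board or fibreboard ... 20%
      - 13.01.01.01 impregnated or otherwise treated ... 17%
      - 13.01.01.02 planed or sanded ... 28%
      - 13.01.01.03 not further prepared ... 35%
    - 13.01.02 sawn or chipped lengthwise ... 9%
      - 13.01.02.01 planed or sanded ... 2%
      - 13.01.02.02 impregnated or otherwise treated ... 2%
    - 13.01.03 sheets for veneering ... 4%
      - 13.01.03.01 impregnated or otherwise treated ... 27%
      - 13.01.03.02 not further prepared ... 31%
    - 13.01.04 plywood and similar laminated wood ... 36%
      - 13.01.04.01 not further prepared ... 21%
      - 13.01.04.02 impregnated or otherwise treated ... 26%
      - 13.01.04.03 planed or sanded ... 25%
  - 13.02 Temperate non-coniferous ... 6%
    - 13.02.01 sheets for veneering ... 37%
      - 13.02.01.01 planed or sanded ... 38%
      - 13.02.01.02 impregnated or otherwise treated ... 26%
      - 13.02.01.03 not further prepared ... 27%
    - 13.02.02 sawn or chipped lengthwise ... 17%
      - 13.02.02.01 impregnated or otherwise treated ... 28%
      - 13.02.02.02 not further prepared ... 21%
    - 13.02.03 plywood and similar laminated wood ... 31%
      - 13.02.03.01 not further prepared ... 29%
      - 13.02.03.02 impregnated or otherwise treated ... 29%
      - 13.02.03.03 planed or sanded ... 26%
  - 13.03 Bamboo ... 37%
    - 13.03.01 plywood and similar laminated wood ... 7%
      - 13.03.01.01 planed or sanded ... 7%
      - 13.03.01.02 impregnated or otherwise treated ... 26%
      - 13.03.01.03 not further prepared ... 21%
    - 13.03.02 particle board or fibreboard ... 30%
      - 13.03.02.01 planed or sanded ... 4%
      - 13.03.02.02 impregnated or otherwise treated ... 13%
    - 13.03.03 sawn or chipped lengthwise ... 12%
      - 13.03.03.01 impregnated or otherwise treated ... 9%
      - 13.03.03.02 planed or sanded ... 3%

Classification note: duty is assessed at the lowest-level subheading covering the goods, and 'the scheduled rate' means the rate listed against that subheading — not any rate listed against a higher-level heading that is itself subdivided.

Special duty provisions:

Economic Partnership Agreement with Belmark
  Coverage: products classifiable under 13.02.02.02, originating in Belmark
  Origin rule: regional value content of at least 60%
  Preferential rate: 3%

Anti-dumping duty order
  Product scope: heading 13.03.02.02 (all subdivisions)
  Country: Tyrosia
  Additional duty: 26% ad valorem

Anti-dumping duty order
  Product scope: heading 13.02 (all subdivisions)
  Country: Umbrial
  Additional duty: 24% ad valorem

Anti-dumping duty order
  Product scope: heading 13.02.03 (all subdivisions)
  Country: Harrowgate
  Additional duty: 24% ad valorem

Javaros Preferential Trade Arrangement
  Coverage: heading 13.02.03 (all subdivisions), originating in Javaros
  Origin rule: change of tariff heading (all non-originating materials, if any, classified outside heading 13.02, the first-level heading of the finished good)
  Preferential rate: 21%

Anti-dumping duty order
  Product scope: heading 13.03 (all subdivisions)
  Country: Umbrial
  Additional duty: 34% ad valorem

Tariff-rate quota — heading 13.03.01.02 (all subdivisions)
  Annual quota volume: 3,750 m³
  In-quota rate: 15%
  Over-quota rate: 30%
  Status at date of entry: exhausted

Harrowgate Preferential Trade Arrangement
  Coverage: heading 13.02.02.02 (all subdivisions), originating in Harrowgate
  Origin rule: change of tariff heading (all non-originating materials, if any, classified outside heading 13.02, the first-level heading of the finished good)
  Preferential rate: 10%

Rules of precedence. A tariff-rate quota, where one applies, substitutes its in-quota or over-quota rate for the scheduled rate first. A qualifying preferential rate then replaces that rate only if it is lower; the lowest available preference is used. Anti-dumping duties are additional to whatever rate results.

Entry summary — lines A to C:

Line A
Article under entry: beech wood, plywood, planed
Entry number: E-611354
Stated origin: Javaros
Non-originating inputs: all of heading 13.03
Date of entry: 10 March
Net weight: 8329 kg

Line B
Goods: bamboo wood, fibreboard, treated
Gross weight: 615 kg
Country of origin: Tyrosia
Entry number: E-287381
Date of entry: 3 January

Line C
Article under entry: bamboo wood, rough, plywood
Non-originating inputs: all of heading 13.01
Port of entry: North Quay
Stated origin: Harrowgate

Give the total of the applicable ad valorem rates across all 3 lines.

81%

Line A: beech → 13.02; plywood → 13.02.03; planed → 13.02.03.03. Scheduled 26%. Javaros agreement on 13.02.03: CTH met → 21% available; preferential 21%. → 21%.
Line B: bamboo → 13.03; fibreboard → 13.03.02; treated → 13.03.02.02. Scheduled 13%. anti-dumping (Tyrosia, 13.03.02.02): +26%; total 13% + 26% = 39%. → 39%.
Line C: bamboo → 13.03; plywood → 13.03.01; rough → 13.03.01.03. Scheduled 21%. Harrowgate agreement on 13.02.02.02: 13.03.01.03 not covered. → 21%.
Sum: 21% + 39% + 21% = 81%.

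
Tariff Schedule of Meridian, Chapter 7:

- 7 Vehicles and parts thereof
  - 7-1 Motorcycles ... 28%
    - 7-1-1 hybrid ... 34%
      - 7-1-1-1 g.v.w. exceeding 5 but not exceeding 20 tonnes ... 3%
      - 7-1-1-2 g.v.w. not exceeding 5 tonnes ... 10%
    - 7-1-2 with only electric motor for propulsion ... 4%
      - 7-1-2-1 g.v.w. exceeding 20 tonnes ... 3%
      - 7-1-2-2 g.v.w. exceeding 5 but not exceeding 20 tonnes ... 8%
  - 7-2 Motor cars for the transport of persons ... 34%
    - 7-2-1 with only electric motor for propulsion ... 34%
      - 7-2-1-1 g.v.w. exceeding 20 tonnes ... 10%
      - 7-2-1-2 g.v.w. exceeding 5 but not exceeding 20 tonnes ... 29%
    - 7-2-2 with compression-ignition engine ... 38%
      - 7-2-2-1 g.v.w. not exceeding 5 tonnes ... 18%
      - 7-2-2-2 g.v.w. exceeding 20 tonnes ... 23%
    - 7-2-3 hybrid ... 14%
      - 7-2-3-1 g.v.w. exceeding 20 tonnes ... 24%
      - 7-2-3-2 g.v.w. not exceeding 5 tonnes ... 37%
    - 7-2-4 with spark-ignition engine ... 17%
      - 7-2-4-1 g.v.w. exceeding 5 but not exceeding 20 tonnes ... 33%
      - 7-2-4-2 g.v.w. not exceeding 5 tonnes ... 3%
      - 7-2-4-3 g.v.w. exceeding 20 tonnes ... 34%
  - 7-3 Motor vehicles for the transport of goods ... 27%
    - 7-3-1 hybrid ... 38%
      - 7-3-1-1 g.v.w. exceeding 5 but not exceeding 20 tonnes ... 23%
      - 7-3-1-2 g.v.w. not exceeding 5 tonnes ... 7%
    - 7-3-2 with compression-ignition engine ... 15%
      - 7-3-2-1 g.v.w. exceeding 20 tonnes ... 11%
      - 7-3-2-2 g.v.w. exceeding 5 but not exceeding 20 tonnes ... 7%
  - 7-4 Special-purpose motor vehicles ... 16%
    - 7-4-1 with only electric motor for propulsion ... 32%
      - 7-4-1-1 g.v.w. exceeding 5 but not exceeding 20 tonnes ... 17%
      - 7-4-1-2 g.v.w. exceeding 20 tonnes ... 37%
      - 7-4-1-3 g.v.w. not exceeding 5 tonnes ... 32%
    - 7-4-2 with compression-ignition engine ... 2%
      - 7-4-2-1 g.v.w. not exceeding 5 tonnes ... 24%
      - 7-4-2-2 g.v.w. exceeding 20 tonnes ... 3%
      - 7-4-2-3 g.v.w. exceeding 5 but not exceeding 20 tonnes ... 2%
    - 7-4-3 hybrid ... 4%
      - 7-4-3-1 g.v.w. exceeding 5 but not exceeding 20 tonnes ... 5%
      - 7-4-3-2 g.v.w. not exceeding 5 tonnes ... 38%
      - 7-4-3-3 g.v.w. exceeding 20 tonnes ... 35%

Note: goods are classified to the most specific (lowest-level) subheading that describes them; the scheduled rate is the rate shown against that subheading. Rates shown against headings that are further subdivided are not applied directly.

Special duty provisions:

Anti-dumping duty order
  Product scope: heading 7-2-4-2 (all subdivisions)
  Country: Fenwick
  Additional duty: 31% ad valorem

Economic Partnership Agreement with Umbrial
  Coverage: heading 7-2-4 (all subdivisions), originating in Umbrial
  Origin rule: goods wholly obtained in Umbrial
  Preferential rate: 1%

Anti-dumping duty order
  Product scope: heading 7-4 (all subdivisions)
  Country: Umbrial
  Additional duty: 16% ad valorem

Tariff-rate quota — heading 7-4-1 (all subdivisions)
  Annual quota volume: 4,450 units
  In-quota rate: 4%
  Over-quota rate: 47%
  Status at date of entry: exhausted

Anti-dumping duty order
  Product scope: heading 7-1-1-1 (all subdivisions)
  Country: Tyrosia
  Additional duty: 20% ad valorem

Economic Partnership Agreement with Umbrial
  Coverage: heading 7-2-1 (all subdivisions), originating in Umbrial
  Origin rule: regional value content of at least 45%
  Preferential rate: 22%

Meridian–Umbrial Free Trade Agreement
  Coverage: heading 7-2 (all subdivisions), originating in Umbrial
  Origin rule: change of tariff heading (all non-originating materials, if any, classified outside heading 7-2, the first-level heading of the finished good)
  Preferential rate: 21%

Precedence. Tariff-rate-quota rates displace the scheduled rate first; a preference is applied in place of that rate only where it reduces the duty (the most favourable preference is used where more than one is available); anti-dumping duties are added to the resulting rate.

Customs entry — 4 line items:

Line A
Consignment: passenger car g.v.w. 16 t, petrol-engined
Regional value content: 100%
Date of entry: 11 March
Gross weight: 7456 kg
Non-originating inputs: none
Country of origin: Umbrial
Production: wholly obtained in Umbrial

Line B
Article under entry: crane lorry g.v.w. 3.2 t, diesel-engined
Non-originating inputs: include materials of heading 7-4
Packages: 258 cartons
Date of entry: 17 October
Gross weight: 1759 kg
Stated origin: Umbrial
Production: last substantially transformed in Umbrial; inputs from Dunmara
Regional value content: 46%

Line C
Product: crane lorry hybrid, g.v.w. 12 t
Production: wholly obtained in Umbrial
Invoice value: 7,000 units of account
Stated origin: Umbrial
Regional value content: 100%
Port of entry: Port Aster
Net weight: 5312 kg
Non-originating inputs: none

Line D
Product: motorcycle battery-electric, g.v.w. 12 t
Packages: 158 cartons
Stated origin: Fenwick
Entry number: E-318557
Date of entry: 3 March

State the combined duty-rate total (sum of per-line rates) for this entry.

70%

Line A: passenger car → 7-2; petrol-engined → 7-2-4; g.v.w. 16 t → 7-2-4-1. Scheduled 33%. Umbrial agreement on 7-2-4: wholly obtained → 1% available; Umbrial agreement on 7-2-1: 7-2-4-1 not covered; Umbrial agreement on 7-2: CTH met → 21% available; preferential 1%. → 1%.
Line B: crane lorry → 7-4; diesel-engined → 7-4-2; g.v.w. 3.2 t → 7-4-2-1. Scheduled 24%. Umbrial agreement on 7-2-4: 7-4-2-1 not covered; Umbrial agreement on 7-2-1: 7-4-2-1 not covered; Umbrial agreement on 7-2: 7-4-2-1 not covered; anti-dumping (Umbrial, 7-4): +16%; total 24% + 16% = 40%. → 40%.
Line C: crane lorry → 7-4; hybrid → 7-4-3; g.v.w. 12 t → 7-4-3-1. Scheduled 5%. Umbrial agreement on 7-2-4: 7-4-3-1 not covered; Umbrial agreement on 7-2-1: 7-4-3-1 not covered; Umbrial agreement on 7-2: 7-4-3-1 not covered; anti-dumping (Umbrial, 7-4): +16%; total 5% + 16% = 21%. → 21%.
Line D: motorcycle → 7-1; battery-electric → 7-1-2; g.v.w. 12 t → 7-1-2-2. Scheduled 8%. No special measure applies. → 8%.
Sum: 1% + 40% + 21% + 8% = 70%.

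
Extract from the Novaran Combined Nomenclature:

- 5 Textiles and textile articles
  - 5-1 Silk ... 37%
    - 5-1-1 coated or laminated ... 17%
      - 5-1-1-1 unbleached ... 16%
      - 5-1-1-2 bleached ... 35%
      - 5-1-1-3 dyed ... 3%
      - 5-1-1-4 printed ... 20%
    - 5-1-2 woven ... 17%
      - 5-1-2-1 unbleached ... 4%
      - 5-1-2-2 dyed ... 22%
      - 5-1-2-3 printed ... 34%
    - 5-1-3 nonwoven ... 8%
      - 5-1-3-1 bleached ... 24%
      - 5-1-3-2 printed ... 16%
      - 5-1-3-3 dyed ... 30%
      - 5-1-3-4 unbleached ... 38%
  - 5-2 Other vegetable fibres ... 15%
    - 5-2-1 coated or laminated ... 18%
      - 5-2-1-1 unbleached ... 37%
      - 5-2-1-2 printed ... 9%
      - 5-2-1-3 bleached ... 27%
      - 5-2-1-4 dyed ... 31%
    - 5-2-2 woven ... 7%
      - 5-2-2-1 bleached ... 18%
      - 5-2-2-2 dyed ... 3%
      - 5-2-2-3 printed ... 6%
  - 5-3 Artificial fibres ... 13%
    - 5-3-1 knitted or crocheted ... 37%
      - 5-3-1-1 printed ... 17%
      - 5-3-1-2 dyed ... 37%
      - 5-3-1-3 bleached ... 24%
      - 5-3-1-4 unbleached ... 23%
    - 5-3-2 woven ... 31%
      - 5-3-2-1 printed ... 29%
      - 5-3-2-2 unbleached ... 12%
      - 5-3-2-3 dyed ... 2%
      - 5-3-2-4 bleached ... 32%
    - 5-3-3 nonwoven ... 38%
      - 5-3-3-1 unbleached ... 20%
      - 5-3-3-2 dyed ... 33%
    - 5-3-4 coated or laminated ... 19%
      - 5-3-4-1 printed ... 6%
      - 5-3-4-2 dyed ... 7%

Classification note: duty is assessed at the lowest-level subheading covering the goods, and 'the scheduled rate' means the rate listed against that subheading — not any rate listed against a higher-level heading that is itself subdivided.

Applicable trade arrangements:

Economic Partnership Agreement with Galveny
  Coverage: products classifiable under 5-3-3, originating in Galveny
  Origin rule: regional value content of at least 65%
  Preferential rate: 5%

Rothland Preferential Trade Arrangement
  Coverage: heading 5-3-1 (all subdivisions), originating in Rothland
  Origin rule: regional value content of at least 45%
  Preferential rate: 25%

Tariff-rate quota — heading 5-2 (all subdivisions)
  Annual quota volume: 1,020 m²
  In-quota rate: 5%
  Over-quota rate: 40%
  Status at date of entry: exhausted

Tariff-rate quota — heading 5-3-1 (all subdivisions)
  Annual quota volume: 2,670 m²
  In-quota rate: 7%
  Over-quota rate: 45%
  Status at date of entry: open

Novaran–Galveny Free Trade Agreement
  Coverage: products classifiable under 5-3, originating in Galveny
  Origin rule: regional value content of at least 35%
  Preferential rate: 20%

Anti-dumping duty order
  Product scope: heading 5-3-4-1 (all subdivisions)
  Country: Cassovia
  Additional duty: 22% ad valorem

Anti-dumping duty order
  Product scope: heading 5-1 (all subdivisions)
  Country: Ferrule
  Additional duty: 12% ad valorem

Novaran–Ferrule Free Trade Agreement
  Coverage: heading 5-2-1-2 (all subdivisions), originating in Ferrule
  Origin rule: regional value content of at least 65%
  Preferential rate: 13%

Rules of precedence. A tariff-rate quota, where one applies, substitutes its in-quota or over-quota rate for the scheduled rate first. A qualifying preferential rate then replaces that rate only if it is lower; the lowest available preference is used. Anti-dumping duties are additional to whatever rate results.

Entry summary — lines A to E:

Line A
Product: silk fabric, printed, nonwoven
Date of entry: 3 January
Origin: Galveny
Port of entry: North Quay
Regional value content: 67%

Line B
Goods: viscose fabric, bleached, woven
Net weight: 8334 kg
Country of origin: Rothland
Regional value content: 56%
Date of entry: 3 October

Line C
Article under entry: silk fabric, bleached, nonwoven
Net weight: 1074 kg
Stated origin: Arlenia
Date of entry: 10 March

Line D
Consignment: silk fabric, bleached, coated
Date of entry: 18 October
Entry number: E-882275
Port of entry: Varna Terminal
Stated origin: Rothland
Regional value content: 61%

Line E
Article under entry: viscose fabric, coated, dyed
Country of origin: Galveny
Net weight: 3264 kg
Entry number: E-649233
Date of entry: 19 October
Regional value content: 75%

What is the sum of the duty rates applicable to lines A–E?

114%

Line A: silk → 5-1; nonwoven → 5-1-3; printed → 5-1-3-2. Scheduled 16%. Galveny agreement on 5-3-3: 5-1-3-2 not covered; Galveny agreement on 5-3: 5-1-3-2 not covered. → 16%.
Line B: viscose → 5-3; woven → 5-3-2; bleached → 5-3-2-4. Scheduled 32%. Rothland agreement on 5-3-1: 5-3-2-4 not covered. → 32%.
Line C: silk → 5-1; nonwoven → 5-1-3; bleached → 5-1-3-1. Scheduled 24%. No special measure applies. → 24%.
Line D: silk → 5-1; coated → 5-1-1; bleached → 5-1-1-2. Scheduled 35%. Rothland agreement on 5-3-1: 5-1-1-2 not covered. → 35%.
Line E: viscose → 5-3; coated → 5-3-4; dyed → 5-3-4-2. Scheduled 7%. Galveny agreement on 5-3-3: 5-3-4-2 not covered; Galveny agreement on 5-3: RVC ≥ 35% → 20% available; preference 20% not lower than 7% → no reduction. → 7%.
Sum: 16% + 32% + 24% + 35% + 7% = 114%.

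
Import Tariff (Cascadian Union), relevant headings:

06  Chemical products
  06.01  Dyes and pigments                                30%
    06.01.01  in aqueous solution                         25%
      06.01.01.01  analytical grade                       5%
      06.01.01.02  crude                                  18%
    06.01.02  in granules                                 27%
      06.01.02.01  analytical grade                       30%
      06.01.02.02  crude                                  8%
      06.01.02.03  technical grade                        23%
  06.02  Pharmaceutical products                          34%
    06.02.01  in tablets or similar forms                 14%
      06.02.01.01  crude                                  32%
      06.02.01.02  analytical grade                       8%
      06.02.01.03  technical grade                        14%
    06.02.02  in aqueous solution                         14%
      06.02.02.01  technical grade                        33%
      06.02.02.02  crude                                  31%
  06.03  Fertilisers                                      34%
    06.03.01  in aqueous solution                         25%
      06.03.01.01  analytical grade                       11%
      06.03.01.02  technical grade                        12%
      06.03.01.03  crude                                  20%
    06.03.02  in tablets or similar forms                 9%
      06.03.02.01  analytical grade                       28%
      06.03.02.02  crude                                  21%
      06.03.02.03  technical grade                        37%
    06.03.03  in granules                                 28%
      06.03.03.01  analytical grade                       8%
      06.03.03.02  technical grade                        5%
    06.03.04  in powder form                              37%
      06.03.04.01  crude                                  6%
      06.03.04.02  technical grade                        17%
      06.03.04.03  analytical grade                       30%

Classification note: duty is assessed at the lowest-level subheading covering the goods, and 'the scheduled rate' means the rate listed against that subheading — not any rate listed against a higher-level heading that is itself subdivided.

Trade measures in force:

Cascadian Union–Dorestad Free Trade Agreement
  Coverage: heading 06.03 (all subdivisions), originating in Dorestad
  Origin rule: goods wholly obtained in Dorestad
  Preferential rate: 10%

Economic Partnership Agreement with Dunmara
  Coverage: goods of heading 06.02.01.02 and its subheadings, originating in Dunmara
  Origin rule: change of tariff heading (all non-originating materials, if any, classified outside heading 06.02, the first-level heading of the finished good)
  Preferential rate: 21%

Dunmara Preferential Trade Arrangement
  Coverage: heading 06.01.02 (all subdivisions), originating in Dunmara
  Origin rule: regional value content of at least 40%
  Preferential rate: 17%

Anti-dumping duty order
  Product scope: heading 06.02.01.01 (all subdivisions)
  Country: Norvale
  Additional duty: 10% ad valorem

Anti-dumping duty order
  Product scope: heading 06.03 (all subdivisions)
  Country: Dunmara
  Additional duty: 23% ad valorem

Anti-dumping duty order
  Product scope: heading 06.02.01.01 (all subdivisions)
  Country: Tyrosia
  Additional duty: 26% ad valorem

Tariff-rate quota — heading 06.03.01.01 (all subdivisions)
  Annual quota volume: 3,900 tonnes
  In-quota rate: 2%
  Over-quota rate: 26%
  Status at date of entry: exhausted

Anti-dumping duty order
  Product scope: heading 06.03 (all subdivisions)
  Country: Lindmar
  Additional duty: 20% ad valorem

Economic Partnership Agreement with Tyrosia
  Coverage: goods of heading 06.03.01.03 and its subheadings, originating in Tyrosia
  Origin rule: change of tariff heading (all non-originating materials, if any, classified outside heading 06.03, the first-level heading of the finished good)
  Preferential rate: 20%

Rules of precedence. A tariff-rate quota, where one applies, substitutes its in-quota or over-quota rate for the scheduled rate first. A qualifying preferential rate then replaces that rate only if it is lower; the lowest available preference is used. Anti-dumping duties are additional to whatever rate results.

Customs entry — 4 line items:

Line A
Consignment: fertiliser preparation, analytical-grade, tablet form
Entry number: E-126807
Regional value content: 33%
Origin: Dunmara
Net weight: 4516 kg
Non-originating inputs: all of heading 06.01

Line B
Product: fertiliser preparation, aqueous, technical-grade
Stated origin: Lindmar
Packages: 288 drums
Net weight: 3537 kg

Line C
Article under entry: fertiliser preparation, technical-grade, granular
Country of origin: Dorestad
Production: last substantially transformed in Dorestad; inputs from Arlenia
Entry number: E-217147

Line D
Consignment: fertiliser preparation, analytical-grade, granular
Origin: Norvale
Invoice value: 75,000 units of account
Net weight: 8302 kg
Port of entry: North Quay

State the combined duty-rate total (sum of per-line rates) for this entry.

96%

Line A: fertiliser → 06.03; tablet form → 06.03.02; analytical-grade → 06.03.02.01. Scheduled 28%. Dunmara agreement on 06.02.01.02: 06.03.02.01 not covered; Dunmara agreement on 06.01.02: 06.03.02.01 not covered; anti-dumping (Dunmara, 06.03): +23%; total 28% + 23% = 51%. → 51%.
Line B: fertiliser → 06.03; aqueous → 06.03.01; technical-grade → 06.03.01.02. Scheduled 12%. anti-dumping (Lindmar, 06.03): +20%; total 12% + 20% = 32%. → 32%.
Line C: fertiliser → 06.03; granular → 06.03.03; technical-grade → 06.03.03.02. Scheduled 5%. Dorestad agreement on 06.03: not wholly obtained. → 5%.
Line D: fertiliser → 06.03; granular → 06.03.03; analytical-grade → 06.03.03.01. Scheduled 8%. No special measure applies. → 8%.
Sum: 51% + 32% + 5% + 8% = 96%.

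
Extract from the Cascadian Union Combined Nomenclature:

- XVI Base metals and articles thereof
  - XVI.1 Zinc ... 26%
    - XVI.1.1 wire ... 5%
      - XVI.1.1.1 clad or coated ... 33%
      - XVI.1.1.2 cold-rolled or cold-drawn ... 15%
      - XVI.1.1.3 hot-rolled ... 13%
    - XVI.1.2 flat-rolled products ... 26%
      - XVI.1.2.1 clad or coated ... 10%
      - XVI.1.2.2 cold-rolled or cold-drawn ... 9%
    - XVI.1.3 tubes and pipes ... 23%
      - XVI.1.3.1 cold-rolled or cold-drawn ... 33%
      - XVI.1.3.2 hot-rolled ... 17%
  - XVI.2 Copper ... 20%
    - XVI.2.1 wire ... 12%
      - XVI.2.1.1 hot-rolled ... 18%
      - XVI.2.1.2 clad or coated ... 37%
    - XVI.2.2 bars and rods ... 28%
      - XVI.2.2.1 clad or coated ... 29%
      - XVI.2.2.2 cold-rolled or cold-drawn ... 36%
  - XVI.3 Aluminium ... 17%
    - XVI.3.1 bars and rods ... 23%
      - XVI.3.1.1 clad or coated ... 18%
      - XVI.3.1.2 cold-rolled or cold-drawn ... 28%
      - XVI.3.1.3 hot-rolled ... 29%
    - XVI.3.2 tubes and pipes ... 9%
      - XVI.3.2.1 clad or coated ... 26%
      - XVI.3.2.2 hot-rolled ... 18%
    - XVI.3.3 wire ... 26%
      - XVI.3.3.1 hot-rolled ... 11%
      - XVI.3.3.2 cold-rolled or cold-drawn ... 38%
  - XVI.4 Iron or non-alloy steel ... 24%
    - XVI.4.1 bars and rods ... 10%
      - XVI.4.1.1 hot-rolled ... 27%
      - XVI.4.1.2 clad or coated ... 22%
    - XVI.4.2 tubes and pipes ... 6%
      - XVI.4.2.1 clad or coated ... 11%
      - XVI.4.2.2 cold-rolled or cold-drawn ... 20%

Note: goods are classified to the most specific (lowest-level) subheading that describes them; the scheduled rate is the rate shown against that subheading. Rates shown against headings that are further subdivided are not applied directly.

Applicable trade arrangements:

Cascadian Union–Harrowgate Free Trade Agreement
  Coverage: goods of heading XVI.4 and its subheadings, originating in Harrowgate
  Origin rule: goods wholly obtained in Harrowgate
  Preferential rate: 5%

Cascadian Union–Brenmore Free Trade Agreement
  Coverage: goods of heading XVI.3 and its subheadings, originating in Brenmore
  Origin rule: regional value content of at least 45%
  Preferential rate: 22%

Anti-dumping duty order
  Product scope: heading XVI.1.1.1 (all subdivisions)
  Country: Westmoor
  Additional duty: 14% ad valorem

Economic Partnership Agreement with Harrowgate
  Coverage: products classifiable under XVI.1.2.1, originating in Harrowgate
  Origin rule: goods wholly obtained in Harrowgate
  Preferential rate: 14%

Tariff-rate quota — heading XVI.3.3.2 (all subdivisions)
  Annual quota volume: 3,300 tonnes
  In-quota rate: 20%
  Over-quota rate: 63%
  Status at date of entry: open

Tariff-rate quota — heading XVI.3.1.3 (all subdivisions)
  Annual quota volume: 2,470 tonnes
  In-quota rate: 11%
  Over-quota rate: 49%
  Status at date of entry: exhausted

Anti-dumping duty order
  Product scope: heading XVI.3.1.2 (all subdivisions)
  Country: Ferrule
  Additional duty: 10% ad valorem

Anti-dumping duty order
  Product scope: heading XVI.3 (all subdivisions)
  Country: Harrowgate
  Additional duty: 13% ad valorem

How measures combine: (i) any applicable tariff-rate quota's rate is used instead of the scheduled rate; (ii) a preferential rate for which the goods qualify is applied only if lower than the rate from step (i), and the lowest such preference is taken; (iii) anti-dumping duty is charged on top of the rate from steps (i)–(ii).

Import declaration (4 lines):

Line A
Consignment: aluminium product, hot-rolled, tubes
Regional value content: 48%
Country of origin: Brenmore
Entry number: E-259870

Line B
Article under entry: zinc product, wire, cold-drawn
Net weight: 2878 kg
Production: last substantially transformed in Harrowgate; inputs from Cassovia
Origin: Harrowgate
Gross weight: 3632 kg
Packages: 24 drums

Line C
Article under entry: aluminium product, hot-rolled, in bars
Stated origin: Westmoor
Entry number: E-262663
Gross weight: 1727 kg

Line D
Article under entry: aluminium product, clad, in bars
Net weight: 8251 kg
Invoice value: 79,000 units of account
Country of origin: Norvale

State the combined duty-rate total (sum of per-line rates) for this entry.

Line A: aluminium → XVI.3; tubes → XVI.3.2; hot-rolled → XVI.3.2.2. Scheduled 18%. Brenmore agreement on XVI.3: RVC ≥ 45% → 22% available; preference 22% not lower than 18% → no reduction. → 18%.
Line B: zinc → XVI.1; wire → XVI.1.1; cold-drawn → XVI.1.1.2. Scheduled 15%. Harrowgate agreement on XVI.4: XVI.1.1.2 not covered; Harrowgate agreement on XVI.1.2.1: XVI.1.1.2 not covered. → 15%.
Line C: aluminium → XVI.3; in bars → XVI.3.1; hot-rolled → XVI.3.1.3. Scheduled 29%. quota on XVI.3.1.3 exhausted → over-quota 49%. → 49%.
Line D: aluminium → XVI.3; in bars → XVI.3.1; clad → XVI.3.1.1. Scheduled 18%. No special measure applies. → 18%.
Sum: 18% + 15% + 49% + 18% = 100%.

100%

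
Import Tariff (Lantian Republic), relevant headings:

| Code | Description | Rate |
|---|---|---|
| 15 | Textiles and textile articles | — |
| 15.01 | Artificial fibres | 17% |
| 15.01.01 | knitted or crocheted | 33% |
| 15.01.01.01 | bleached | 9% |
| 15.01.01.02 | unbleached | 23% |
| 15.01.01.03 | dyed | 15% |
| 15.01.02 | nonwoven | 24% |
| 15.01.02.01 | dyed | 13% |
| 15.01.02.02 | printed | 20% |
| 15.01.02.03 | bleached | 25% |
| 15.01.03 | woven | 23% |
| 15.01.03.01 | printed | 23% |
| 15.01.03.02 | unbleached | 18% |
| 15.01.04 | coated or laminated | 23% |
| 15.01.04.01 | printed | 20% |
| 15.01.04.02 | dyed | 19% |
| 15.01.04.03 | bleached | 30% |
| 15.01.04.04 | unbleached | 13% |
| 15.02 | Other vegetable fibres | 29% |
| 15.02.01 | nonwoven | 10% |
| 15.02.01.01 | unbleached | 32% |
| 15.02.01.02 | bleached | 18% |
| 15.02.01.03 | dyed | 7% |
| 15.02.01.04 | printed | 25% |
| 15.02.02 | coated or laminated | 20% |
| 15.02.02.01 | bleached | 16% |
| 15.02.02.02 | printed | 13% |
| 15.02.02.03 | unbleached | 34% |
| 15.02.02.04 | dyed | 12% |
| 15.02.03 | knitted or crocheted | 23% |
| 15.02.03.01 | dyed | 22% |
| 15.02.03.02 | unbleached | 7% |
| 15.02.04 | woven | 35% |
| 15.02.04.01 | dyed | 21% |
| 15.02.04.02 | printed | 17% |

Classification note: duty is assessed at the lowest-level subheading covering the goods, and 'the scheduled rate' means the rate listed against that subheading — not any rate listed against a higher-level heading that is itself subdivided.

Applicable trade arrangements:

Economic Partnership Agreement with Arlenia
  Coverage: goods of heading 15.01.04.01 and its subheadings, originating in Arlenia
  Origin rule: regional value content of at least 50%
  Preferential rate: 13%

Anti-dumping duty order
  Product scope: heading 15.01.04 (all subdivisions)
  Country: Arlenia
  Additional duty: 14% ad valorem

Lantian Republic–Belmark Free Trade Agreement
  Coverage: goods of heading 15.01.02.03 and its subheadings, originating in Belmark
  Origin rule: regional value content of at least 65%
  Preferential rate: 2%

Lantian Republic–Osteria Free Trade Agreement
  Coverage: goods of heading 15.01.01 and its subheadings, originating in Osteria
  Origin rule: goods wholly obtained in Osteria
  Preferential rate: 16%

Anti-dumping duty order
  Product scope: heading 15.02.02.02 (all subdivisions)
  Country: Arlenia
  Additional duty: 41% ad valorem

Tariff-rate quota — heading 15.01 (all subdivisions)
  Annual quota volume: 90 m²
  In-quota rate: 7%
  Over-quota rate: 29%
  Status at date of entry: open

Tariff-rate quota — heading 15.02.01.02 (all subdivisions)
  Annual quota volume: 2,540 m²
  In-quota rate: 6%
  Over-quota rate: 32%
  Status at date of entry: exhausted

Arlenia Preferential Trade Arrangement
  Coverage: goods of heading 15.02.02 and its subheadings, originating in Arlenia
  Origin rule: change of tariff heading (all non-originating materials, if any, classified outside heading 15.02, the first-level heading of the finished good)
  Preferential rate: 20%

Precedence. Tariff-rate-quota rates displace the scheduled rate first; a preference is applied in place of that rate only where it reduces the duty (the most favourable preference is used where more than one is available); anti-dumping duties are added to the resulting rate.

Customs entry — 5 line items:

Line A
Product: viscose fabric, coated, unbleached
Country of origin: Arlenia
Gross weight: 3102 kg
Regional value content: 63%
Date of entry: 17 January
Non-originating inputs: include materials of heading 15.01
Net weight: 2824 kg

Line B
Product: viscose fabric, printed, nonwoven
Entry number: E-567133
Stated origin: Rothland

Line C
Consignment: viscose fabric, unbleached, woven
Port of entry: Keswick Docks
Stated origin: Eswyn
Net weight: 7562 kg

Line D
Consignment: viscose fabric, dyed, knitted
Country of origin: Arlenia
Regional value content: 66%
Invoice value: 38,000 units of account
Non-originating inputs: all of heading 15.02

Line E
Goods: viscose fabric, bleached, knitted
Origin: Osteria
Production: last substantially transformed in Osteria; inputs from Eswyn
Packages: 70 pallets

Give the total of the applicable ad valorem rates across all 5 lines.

49%

Line A: viscose → 15.01; coated → 15.01.04; unbleached → 15.01.04.04. Scheduled 13%. quota on 15.01 open → in-quota 7%; Arlenia agreement on 15.01.04.01: 15.01.04.04 not covered; Arlenia agreement on 15.02.02: 15.01.04.04 not covered; anti-dumping (Arlenia, 15.01.04): +14%; total 7% + 14% = 21%. → 21%.
Line B: viscose → 15.01; nonwoven → 15.01.02; printed → 15.01.02.02. Scheduled 20%. quota on 15.01 open → in-quota 7%. → 7%.
Line C: viscose → 15.01; woven → 15.01.03; unbleached → 15.01.03.02. Scheduled 18%. quota on 15.01 open → in-quota 7%. → 7%.
Line D: viscose → 15.01; knitted → 15.01.01; dyed → 15.01.01.03. Scheduled 15%. quota on 15.01 open → in-quota 7%; Arlenia agreement on 15.01.04.01: 15.01.01.03 not covered; Arlenia agreement on 15.02.02: 15.01.01.03 not covered. → 7%.
Line E: viscose → 15.01; knitted → 15.01.01; bleached → 15.01.01.01. Scheduled 9%. quota on 15.01 open → in-quota 7%; Osteria agreement on 15.01.01: not wholly obtained. → 7%.
Sum: 21% + 7% + 7% + 7% + 7% = 49%.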